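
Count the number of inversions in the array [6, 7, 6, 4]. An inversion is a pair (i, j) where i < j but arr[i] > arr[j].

Finding inversions in [6, 7, 6, 4]:

(0, 3): arr[0]=6 > arr[3]=4
(1, 2): arr[1]=7 > arr[2]=6
(1, 3): arr[1]=7 > arr[3]=4
(2, 3): arr[2]=6 > arr[3]=4

Total inversions: 4

The array has 4 inversion(s): (0,3), (1,2), (1,3), (2,3). Each pair (i,j) satisfies i < j and arr[i] > arr[j].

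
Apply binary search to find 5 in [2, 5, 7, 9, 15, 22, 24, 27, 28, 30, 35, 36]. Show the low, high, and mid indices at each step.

Binary search for 5 in [2, 5, 7, 9, 15, 22, 24, 27, 28, 30, 35, 36]:

lo=0, hi=11, mid=5, arr[mid]=22 -> 22 > 5, search left half
lo=0, hi=4, mid=2, arr[mid]=7 -> 7 > 5, search left half
lo=0, hi=1, mid=0, arr[mid]=2 -> 2 < 5, search right half
lo=1, hi=1, mid=1, arr[mid]=5 -> Found target at index 1!

Binary search finds 5 at index 1 after 4 comparisons. The search repeatedly halves the search space by comparing with the middle element.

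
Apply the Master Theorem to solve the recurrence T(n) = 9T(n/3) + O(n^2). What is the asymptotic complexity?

Master Theorem for T(n) = 9T(n/3) + O(n^2):

a = 9, b = 3, c = 2
log_b(a) = log_3(9) = 2.0000

Case 2: c = 2 = log_3(9) = 2.0000
T(n) = O(n^2 log n) = O(n^2 log n)

For T(n) = 9T(n/3) + O(n^2): log_3(9) = 2.0000. This is Case 2 of the Master Theorem (c = log_b(a), equal work at all levels), giving O(n^2 log n).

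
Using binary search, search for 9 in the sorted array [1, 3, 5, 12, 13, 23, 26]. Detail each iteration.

Binary search for 9 in [1, 3, 5, 12, 13, 23, 26]:

lo=0, hi=6, mid=3, arr[mid]=12 -> 12 > 9, search left half
lo=0, hi=2, mid=1, arr[mid]=3 -> 3 < 9, search right half
lo=2, hi=2, mid=2, arr[mid]=5 -> 5 < 9, search right half
lo=3 > hi=2, target 9 not found

Binary search determines that 9 is not in the array after 3 comparisons. The search space was exhausted without finding the target.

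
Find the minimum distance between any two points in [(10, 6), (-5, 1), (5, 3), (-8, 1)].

Computing all pairwise distances among 4 points:

d((10, 6), (-5, 1)) = 15.8114
d((10, 6), (5, 3)) = 5.831
d((10, 6), (-8, 1)) = 18.6815
d((-5, 1), (5, 3)) = 10.198
d((-5, 1), (-8, 1)) = 3.0 <-- minimum
d((5, 3), (-8, 1)) = 13.1529

Closest pair: (-5, 1) and (-8, 1) with distance 3.0

The closest pair is (-5, 1) and (-8, 1) with Euclidean distance 3.0. For 4 points, brute-force pairwise comparison is shown above. For large n, the divide-and-conquer algorithm (sort by x, recurse on halves, check the dividing strip) achieves O(n log n).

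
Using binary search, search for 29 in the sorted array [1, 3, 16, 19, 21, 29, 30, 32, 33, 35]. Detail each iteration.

Binary search for 29 in [1, 3, 16, 19, 21, 29, 30, 32, 33, 35]:

lo=0, hi=9, mid=4, arr[mid]=21 -> 21 < 29, search right half
lo=5, hi=9, mid=7, arr[mid]=32 -> 32 > 29, search left half
lo=5, hi=6, mid=5, arr[mid]=29 -> Found target at index 5!

Binary search finds 29 at index 5 after 3 comparisons. The search repeatedly halves the search space by comparing with the middle element.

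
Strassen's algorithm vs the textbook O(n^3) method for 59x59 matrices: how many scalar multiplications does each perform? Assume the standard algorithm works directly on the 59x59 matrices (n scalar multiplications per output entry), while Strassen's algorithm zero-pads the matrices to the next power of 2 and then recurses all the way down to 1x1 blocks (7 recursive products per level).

Matrix multiplication for 59x59 matrices:

Strassen's algorithm requires power-of-2 dimensions. Pad 59x59 to 64x64 (next power of 2).

Standard algorithm: 59^3 = 205379 multiplications
Strassen's algorithm: 7^(log2(64)) = 7^6 = 117649 multiplications
Savings: 205379 - 117649 = 87730 multiplications

Standard: 205379 multiplications (59^3). Strassen: 117649 multiplications (7^6, after padding to 64x64). Strassen reduces 8 recursive multiplications to 7 at each level.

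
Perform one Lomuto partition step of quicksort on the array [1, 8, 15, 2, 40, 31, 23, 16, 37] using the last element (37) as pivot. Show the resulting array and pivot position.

Lomuto partition with pivot = 37:

Initial array: [1, 8, 15, 2, 40, 31, 23, 16, 37]

arr[0]=1 <= 37: swap with position 0, array becomes [1, 8, 15, 2, 40, 31, 23, 16, 37]
arr[1]=8 <= 37: swap with position 1, array becomes [1, 8, 15, 2, 40, 31, 23, 16, 37]
arr[2]=15 <= 37: swap with position 2, array becomes [1, 8, 15, 2, 40, 31, 23, 16, 37]
arr[3]=2 <= 37: swap with position 3, array becomes [1, 8, 15, 2, 40, 31, 23, 16, 37]
arr[4]=40 > 37: no swap
arr[5]=31 <= 37: swap with position 4, array becomes [1, 8, 15, 2, 31, 40, 23, 16, 37]
arr[6]=23 <= 37: swap with position 5, array becomes [1, 8, 15, 2, 31, 23, 40, 16, 37]
arr[7]=16 <= 37: swap with position 6, array becomes [1, 8, 15, 2, 31, 23, 16, 40, 37]

Place pivot at position 7: [1, 8, 15, 2, 31, 23, 16, 37, 40]
Pivot position: 7

After partitioning with pivot 37, the array becomes [1, 8, 15, 2, 31, 23, 16, 37, 40]. The pivot is placed at index 7. All elements to the left of the pivot are <= 37, and all elements to the right are > 37.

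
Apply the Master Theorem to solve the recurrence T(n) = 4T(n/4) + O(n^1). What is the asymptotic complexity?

Master Theorem for T(n) = 4T(n/4) + O(n^1):

a = 4, b = 4, c = 1
log_b(a) = log_4(4) = 1.0000

Case 2: c = 1 = log_4(4) = 1.0000
T(n) = O(n^1 log n) = O(n log n)

For T(n) = 4T(n/4) + O(n^1): log_4(4) = 1.0000. This is Case 2 of the Master Theorem (c = log_b(a), equal work at all levels), giving O(n log n).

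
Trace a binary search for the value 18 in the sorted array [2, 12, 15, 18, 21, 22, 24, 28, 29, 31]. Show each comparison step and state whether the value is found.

Binary search for 18 in [2, 12, 15, 18, 21, 22, 24, 28, 29, 31]:

lo=0, hi=9, mid=4, arr[mid]=21 -> 21 > 18, search left half
lo=0, hi=3, mid=1, arr[mid]=12 -> 12 < 18, search right half
lo=2, hi=3, mid=2, arr[mid]=15 -> 15 < 18, search right half
lo=3, hi=3, mid=3, arr[mid]=18 -> Found target at index 3!

Binary search finds 18 at index 3 after 4 comparisons. The search repeatedly halves the search space by comparing with the middle element.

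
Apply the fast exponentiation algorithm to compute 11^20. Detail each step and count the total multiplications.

Computing 11^20 by squaring (build up from 11^1; each line after the first costs one multiplication):

11^1 = 11
11^2 = (11^1)^2 = 11^2 = 121
11^4 = (11^2)^2 = 121^2 = 14641
11^5 = 11 * 11^4 = 11 * 14641 = 161051
11^10 = (11^5)^2 = 161051^2 = 25937424601
11^20 = (11^10)^2 = 25937424601^2 = 672749994932560009201

Result: 672749994932560009201
Multiplications needed: 5 (5 lines after 11^1)

11^20 = 672749994932560009201. Using exponentiation by squaring, this requires 5 multiplications. The key idea: if the exponent is even, square the half-power; if odd, multiply by the base once.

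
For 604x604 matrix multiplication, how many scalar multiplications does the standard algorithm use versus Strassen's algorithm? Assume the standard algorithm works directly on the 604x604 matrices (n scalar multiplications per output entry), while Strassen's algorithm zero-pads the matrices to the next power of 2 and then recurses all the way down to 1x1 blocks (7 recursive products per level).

Matrix multiplication for 604x604 matrices:

Strassen's algorithm requires power-of-2 dimensions. Pad 604x604 to 1024x1024 (next power of 2).

Standard algorithm: 604^3 = 220348864 multiplications
Strassen's algorithm: 7^(log2(1024)) = 7^10 = 282475249 multiplications
Difference: 220348864 - 282475249 = -62126385 (Strassen uses MORE here due to padding overhead — for small or just-over-power-of-2 n, padding can outweigh the per-level savings)

Standard: 220348864 multiplications (604^3). Strassen: 282475249 multiplications (7^10, after padding to 1024x1024). Strassen reduces 8 recursive multiplications to 7 at each level.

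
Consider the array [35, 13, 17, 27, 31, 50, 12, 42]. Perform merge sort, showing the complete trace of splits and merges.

Merge sort trace:

Split: [35, 13, 17, 27, 31, 50, 12, 42] -> [35, 13, 17, 27] and [31, 50, 12, 42]
  Split: [35, 13, 17, 27] -> [35, 13] and [17, 27]
    Split: [35, 13] -> [35] and [13]
    Merge: [35] + [13] -> [13, 35]
    Split: [17, 27] -> [17] and [27]
    Merge: [17] + [27] -> [17, 27]
  Merge: [13, 35] + [17, 27] -> [13, 17, 27, 35]
  Split: [31, 50, 12, 42] -> [31, 50] and [12, 42]
    Split: [31, 50] -> [31] and [50]
    Merge: [31] + [50] -> [31, 50]
    Split: [12, 42] -> [12] and [42]
    Merge: [12] + [42] -> [12, 42]
  Merge: [31, 50] + [12, 42] -> [12, 31, 42, 50]
Merge: [13, 17, 27, 35] + [12, 31, 42, 50] -> [12, 13, 17, 27, 31, 35, 42, 50]

Final sorted array: [12, 13, 17, 27, 31, 35, 42, 50]

The merge sort proceeds by recursively splitting the array and merging sorted halves.
After all merges, the sorted array is [12, 13, 17, 27, 31, 35, 42, 50].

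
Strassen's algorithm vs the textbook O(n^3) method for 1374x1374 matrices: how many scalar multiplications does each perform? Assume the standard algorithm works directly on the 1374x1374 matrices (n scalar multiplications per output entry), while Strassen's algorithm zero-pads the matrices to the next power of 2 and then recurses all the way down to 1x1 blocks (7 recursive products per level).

Matrix multiplication for 1374x1374 matrices:

Strassen's algorithm requires power-of-2 dimensions. Pad 1374x1374 to 2048x2048 (next power of 2).

Standard algorithm: 1374^3 = 2593941624 multiplications
Strassen's algorithm: 7^(log2(2048)) = 7^11 = 1977326743 multiplications
Savings: 2593941624 - 1977326743 = 616614881 multiplications

Standard: 2593941624 multiplications (1374^3). Strassen: 1977326743 multiplications (7^11, after padding to 2048x2048). Strassen reduces 8 recursive multiplications to 7 at each level.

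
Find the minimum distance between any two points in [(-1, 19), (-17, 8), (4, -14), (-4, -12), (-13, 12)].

Computing all pairwise distances among 5 points:

d((-1, 19), (-17, 8)) = 19.4165
d((-1, 19), (4, -14)) = 33.3766
d((-1, 19), (-4, -12)) = 31.1448
d((-1, 19), (-13, 12)) = 13.8924
d((-17, 8), (4, -14)) = 30.4138
d((-17, 8), (-4, -12)) = 23.8537
d((-17, 8), (-13, 12)) = 5.6569 <-- minimum
d((4, -14), (-4, -12)) = 8.2462
d((4, -14), (-13, 12)) = 31.0644
d((-4, -12), (-13, 12)) = 25.632

Closest pair: (-17, 8) and (-13, 12) with distance 5.6569

The closest pair is (-17, 8) and (-13, 12) with Euclidean distance 5.6569. For 5 points, brute-force pairwise comparison is shown above. For large n, the divide-and-conquer algorithm (sort by x, recurse on halves, check the dividing strip) achieves O(n log n).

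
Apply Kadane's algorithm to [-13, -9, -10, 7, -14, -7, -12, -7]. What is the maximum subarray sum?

Using Kadane's algorithm on [-13, -9, -10, 7, -14, -7, -12, -7]:

Scanning through the array:
Position 1 (value -9): max_ending_here = -9, max_so_far = -9
Position 2 (value -10): max_ending_here = -10, max_so_far = -9
Position 3 (value 7): max_ending_here = 7, max_so_far = 7
Position 4 (value -14): max_ending_here = -7, max_so_far = 7
Position 5 (value -7): max_ending_here = -7, max_so_far = 7
Position 6 (value -12): max_ending_here = -12, max_so_far = 7
Position 7 (value -7): max_ending_here = -7, max_so_far = 7

Maximum subarray: [7]
Maximum sum: 7

The maximum subarray is [7] with sum 7. This subarray runs from index 3 to index 3.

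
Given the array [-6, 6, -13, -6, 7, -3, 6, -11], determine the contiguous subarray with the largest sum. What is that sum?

Using Kadane's algorithm on [-6, 6, -13, -6, 7, -3, 6, -11]:

Scanning through the array:
Position 1 (value 6): max_ending_here = 6, max_so_far = 6
Position 2 (value -13): max_ending_here = -7, max_so_far = 6
Position 3 (value -6): max_ending_here = -6, max_so_far = 6
Position 4 (value 7): max_ending_here = 7, max_so_far = 7
Position 5 (value -3): max_ending_here = 4, max_so_far = 7
Position 6 (value 6): max_ending_here = 10, max_so_far = 10
Position 7 (value -11): max_ending_here = -1, max_so_far = 10

Maximum subarray: [7, -3, 6]
Maximum sum: 10

The maximum subarray is [7, -3, 6] with sum 10. This subarray runs from index 4 to index 6.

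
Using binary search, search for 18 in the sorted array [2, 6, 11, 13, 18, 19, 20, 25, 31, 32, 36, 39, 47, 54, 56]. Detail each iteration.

Binary search for 18 in [2, 6, 11, 13, 18, 19, 20, 25, 31, 32, 36, 39, 47, 54, 56]:

lo=0, hi=14, mid=7, arr[mid]=25 -> 25 > 18, search left half
lo=0, hi=6, mid=3, arr[mid]=13 -> 13 < 18, search right half
lo=4, hi=6, mid=5, arr[mid]=19 -> 19 > 18, search left half
lo=4, hi=4, mid=4, arr[mid]=18 -> Found target at index 4!

Binary search finds 18 at index 4 after 4 comparisons. The search repeatedly halves the search space by comparing with the middle element.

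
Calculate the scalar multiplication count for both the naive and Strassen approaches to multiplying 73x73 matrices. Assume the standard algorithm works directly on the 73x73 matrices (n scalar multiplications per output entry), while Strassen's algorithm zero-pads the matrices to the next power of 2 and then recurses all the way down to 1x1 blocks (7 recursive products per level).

Matrix multiplication for 73x73 matrices:

Strassen's algorithm requires power-of-2 dimensions. Pad 73x73 to 128x128 (next power of 2).

Standard algorithm: 73^3 = 389017 multiplications
Strassen's algorithm: 7^(log2(128)) = 7^7 = 823543 multiplications
Difference: 389017 - 823543 = -434526 (Strassen uses MORE here due to padding overhead — for small or just-over-power-of-2 n, padding can outweigh the per-level savings)

Standard: 389017 multiplications (73^3). Strassen: 823543 multiplications (7^7, after padding to 128x128). Strassen reduces 8 recursive multiplications to 7 at each level.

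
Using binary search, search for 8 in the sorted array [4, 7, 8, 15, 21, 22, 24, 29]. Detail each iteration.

Binary search for 8 in [4, 7, 8, 15, 21, 22, 24, 29]:

lo=0, hi=7, mid=3, arr[mid]=15 -> 15 > 8, search left half
lo=0, hi=2, mid=1, arr[mid]=7 -> 7 < 8, search right half
lo=2, hi=2, mid=2, arr[mid]=8 -> Found target at index 2!

Binary search finds 8 at index 2 after 3 comparisons. The search repeatedly halves the search space by comparing with the middle element.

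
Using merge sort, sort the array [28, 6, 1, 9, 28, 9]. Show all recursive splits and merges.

Merge sort trace:

Split: [28, 6, 1, 9, 28, 9] -> [28, 6, 1] and [9, 28, 9]
  Split: [28, 6, 1] -> [28] and [6, 1]
    Split: [6, 1] -> [6] and [1]
    Merge: [6] + [1] -> [1, 6]
  Merge: [28] + [1, 6] -> [1, 6, 28]
  Split: [9, 28, 9] -> [9] and [28, 9]
    Split: [28, 9] -> [28] and [9]
    Merge: [28] + [9] -> [9, 28]
  Merge: [9] + [9, 28] -> [9, 9, 28]
Merge: [1, 6, 28] + [9, 9, 28] -> [1, 6, 9, 9, 28, 28]

Final sorted array: [1, 6, 9, 9, 28, 28]

The merge sort proceeds by recursively splitting the array and merging sorted halves.
After all merges, the sorted array is [1, 6, 9, 9, 28, 28].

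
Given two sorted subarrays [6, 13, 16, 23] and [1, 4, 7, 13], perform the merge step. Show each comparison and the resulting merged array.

Merging process:

Compare 6 vs 1: take 1 from right. Merged: [1]
Compare 6 vs 4: take 4 from right. Merged: [1, 4]
Compare 6 vs 7: take 6 from left. Merged: [1, 4, 6]
Compare 13 vs 7: take 7 from right. Merged: [1, 4, 6, 7]
Compare 13 vs 13: take 13 from left. Merged: [1, 4, 6, 7, 13]
Compare 16 vs 13: take 13 from right. Merged: [1, 4, 6, 7, 13, 13]
Append remaining from left: [16, 23]. Merged: [1, 4, 6, 7, 13, 13, 16, 23]

Final merged array: [1, 4, 6, 7, 13, 13, 16, 23]
Total comparisons: 6

The merged array is [1, 4, 6, 7, 13, 13, 16, 23], requiring 6 comparisons. The merge step runs in O(n) time where n is the total number of elements.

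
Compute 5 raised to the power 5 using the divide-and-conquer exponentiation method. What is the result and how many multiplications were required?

Computing 5^5 by squaring (build up from 5^1; each line after the first costs one multiplication):

5^1 = 5
5^2 = (5^1)^2 = 5^2 = 25
5^4 = (5^2)^2 = 25^2 = 625
5^5 = 5 * 5^4 = 5 * 625 = 3125

Result: 3125
Multiplications needed: 3 (3 lines after 5^1)

5^5 = 3125. Using exponentiation by squaring, this requires 3 multiplications. The key idea: if the exponent is even, square the half-power; if odd, multiply by the base once.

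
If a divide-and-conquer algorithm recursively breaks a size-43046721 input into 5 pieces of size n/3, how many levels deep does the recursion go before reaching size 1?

For divide and conquer with division factor 3:

Problem sizes at each level:
Level 0: 43046721
Level 1: 14348907
Level 2: 4782969
Level 3: 1594323
Level 4: 531441
Level 5: 177147
Level 6: 59049
Level 7: 19683
Level 8: 6561
Level 9: 2187
Level 10: 729
Level 11: 243
Level 12: 81
Level 13: 27
Level 14: 9
Level 15: 3
Level 16: 1

The root is level 0 and the size-1 base case is level 16 (the tree spans levels 0 through 16, i.e. 17 levels counting the root), so the depth is the number of divisions: log_3(43046721) = 16

The recursion tree depth is log_3(43046721) = 16. At each level, the problem size is divided by 3, so it takes 16 divisions to reduce to a base case of size 1. The algorithm makes 5 recursive calls at each level.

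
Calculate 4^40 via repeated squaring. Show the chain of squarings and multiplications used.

Computing 4^40 by squaring (build up from 4^1; each line after the first costs one multiplication):

4^1 = 4
4^2 = (4^1)^2 = 4^2 = 16
4^4 = (4^2)^2 = 16^2 = 256
4^5 = 4 * 4^4 = 4 * 256 = 1024
4^10 = (4^5)^2 = 1024^2 = 1048576
4^20 = (4^10)^2 = 1048576^2 = 1099511627776
4^40 = (4^20)^2 = 1099511627776^2 = 1208925819614629174706176

Result: 1208925819614629174706176
Multiplications needed: 6 (6 lines after 4^1)

4^40 = 1208925819614629174706176. Using exponentiation by squaring, this requires 6 multiplications. The key idea: if the exponent is even, square the half-power; if odd, multiply by the base once.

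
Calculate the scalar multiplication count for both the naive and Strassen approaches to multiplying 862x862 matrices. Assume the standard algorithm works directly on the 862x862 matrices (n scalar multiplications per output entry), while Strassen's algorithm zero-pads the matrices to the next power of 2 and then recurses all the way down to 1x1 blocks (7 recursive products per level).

Matrix multiplication for 862x862 matrices:

Strassen's algorithm requires power-of-2 dimensions. Pad 862x862 to 1024x1024 (next power of 2).

Standard algorithm: 862^3 = 640503928 multiplications
Strassen's algorithm: 7^(log2(1024)) = 7^10 = 282475249 multiplications
Savings: 640503928 - 282475249 = 358028679 multiplications

Standard: 640503928 multiplications (862^3). Strassen: 282475249 multiplications (7^10, after padding to 1024x1024). Strassen reduces 8 recursive multiplications to 7 at each level.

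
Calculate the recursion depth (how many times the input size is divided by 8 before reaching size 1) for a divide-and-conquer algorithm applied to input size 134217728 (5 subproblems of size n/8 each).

For divide and conquer with division factor 8:

Problem sizes at each level:
Level 0: 134217728
Level 1: 16777216
Level 2: 2097152
Level 3: 262144
Level 4: 32768
Level 5: 4096
Level 6: 512
Level 7: 64
Level 8: 8
Level 9: 1

The root is level 0 and the size-1 base case is level 9 (the tree spans levels 0 through 9, i.e. 10 levels counting the root), so the depth is the number of divisions: log_8(134217728) = 9

The recursion tree depth is log_8(134217728) = 9. At each level, the problem size is divided by 8, so it takes 9 divisions to reduce to a base case of size 1. The algorithm makes 5 recursive calls at each level.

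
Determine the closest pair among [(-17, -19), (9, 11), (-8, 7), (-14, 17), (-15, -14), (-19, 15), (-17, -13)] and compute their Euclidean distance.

Computing all pairwise distances among 7 points:

d((-17, -19), (9, 11)) = 39.6989
d((-17, -19), (-8, 7)) = 27.5136
d((-17, -19), (-14, 17)) = 36.1248
d((-17, -19), (-15, -14)) = 5.3852
d((-17, -19), (-19, 15)) = 34.0588
d((-17, -19), (-17, -13)) = 6.0
d((9, 11), (-8, 7)) = 17.4642
d((9, 11), (-14, 17)) = 23.7697
d((9, 11), (-15, -14)) = 34.6554
d((9, 11), (-19, 15)) = 28.2843
d((9, 11), (-17, -13)) = 35.3836
d((-8, 7), (-14, 17)) = 11.6619
d((-8, 7), (-15, -14)) = 22.1359
d((-8, 7), (-19, 15)) = 13.6015
d((-8, 7), (-17, -13)) = 21.9317
d((-14, 17), (-15, -14)) = 31.0161
d((-14, 17), (-19, 15)) = 5.3852
d((-14, 17), (-17, -13)) = 30.1496
d((-15, -14), (-19, 15)) = 29.2746
d((-15, -14), (-17, -13)) = 2.2361 <-- minimum
d((-19, 15), (-17, -13)) = 28.0713

Closest pair: (-15, -14) and (-17, -13) with distance 2.2361

The closest pair is (-15, -14) and (-17, -13) with Euclidean distance 2.2361. For 7 points, brute-force pairwise comparison is shown above. For large n, the divide-and-conquer algorithm (sort by x, recurse on halves, check the dividing strip) achieves O(n log n).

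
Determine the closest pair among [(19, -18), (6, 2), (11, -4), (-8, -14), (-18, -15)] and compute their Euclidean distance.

Computing all pairwise distances among 5 points:

d((19, -18), (6, 2)) = 23.8537
d((19, -18), (11, -4)) = 16.1245
d((19, -18), (-8, -14)) = 27.2947
d((19, -18), (-18, -15)) = 37.1214
d((6, 2), (11, -4)) = 7.8102 <-- minimum
d((6, 2), (-8, -14)) = 21.2603
d((6, 2), (-18, -15)) = 29.4109
d((11, -4), (-8, -14)) = 21.4709
d((11, -4), (-18, -15)) = 31.0161
d((-8, -14), (-18, -15)) = 10.0499

Closest pair: (6, 2) and (11, -4) with distance 7.8102

The closest pair is (6, 2) and (11, -4) with Euclidean distance 7.8102. For 5 points, brute-force pairwise comparison is shown above. For large n, the divide-and-conquer algorithm (sort by x, recurse on halves, check the dividing strip) achieves O(n log n).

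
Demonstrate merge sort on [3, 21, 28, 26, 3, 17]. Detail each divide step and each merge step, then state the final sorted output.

Merge sort trace:

Split: [3, 21, 28, 26, 3, 17] -> [3, 21, 28] and [26, 3, 17]
  Split: [3, 21, 28] -> [3] and [21, 28]
    Split: [21, 28] -> [21] and [28]
    Merge: [21] + [28] -> [21, 28]
  Merge: [3] + [21, 28] -> [3, 21, 28]
  Split: [26, 3, 17] -> [26] and [3, 17]
    Split: [3, 17] -> [3] and [17]
    Merge: [3] + [17] -> [3, 17]
  Merge: [26] + [3, 17] -> [3, 17, 26]
Merge: [3, 21, 28] + [3, 17, 26] -> [3, 3, 17, 21, 26, 28]

Final sorted array: [3, 3, 17, 21, 26, 28]

The merge sort proceeds by recursively splitting the array and merging sorted halves.
After all merges, the sorted array is [3, 3, 17, 21, 26, 28].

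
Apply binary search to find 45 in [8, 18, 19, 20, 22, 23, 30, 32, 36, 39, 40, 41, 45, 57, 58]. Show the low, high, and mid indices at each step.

Binary search for 45 in [8, 18, 19, 20, 22, 23, 30, 32, 36, 39, 40, 41, 45, 57, 58]:

lo=0, hi=14, mid=7, arr[mid]=32 -> 32 < 45, search right half
lo=8, hi=14, mid=11, arr[mid]=41 -> 41 < 45, search right half
lo=12, hi=14, mid=13, arr[mid]=57 -> 57 > 45, search left half
lo=12, hi=12, mid=12, arr[mid]=45 -> Found target at index 12!

Binary search finds 45 at index 12 after 4 comparisons. The search repeatedly halves the search space by comparing with the middle element.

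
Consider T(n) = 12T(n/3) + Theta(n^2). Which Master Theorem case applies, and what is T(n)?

Master Theorem for T(n) = 12T(n/3) + O(n^2):

a = 12, b = 3, c = 2
log_b(a) = log_3(12) = 2.2619

Case 1: c = 2 < log_3(12) = 2.2619
T(n) = O(n^(log_3 12))

For T(n) = 12T(n/3) + O(n^2): log_3(12) = 2.2619. This is Case 1 of the Master Theorem (c < log_b(a), work dominated by leaves), giving O(n^(log_3 12)).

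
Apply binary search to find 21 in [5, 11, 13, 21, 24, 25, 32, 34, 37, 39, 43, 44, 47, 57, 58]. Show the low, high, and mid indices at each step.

Binary search for 21 in [5, 11, 13, 21, 24, 25, 32, 34, 37, 39, 43, 44, 47, 57, 58]:

lo=0, hi=14, mid=7, arr[mid]=34 -> 34 > 21, search left half
lo=0, hi=6, mid=3, arr[mid]=21 -> Found target at index 3!

Binary search finds 21 at index 3 after 2 comparisons. The search repeatedly halves the search space by comparing with the middle element.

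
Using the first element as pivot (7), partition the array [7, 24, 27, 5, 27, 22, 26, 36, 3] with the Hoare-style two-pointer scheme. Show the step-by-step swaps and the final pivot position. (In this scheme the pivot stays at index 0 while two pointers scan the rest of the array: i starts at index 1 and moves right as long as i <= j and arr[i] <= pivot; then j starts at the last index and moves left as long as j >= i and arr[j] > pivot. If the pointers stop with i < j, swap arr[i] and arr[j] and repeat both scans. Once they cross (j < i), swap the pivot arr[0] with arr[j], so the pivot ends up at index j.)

Hoare-style two-pointer partition with pivot = 7:

Initial array: [7, 24, 27, 5, 27, 22, 26, 36, 3]

Pointers start at i = 1, j = 8.
i stops at index 1 (arr[1]=24 > 7), j stops at index 8 (arr[8]=3 <= 7): swap arr[1] and arr[8], array becomes [7, 3, 27, 5, 27, 22, 26, 36, 24]
i stops at index 2 (arr[2]=27 > 7), j stops at index 3 (arr[3]=5 <= 7): swap arr[2] and arr[3], array becomes [7, 3, 5, 27, 27, 22, 26, 36, 24]
i ends at 3, j ends at 2: the pointers have crossed (j < i), so scanning stops.

Swap pivot arr[0] with arr[2] to place pivot at position 2: [5, 3, 7, 27, 27, 22, 26, 36, 24]
Pivot position: 2

After partitioning with pivot 7, the array becomes [5, 3, 7, 27, 27, 22, 26, 36, 24]. The pivot is placed at index 2. All elements to the left of the pivot are <= 7, and all elements to the right are > 7.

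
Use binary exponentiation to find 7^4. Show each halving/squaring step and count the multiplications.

Computing 7^4 by squaring (build up from 7^1; each line after the first costs one multiplication):

7^1 = 7
7^2 = (7^1)^2 = 7^2 = 49
7^4 = (7^2)^2 = 49^2 = 2401

Result: 2401
Multiplications needed: 2 (2 lines after 7^1)

7^4 = 2401. Using exponentiation by squaring, this requires 2 multiplications. The key idea: if the exponent is even, square the half-power; if odd, multiply by the base once.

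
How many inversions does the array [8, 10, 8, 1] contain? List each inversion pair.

Finding inversions in [8, 10, 8, 1]:

(0, 3): arr[0]=8 > arr[3]=1
(1, 2): arr[1]=10 > arr[2]=8
(1, 3): arr[1]=10 > arr[3]=1
(2, 3): arr[2]=8 > arr[3]=1

Total inversions: 4

The array has 4 inversion(s): (0,3), (1,2), (1,3), (2,3). Each pair (i,j) satisfies i < j and arr[i] > arr[j].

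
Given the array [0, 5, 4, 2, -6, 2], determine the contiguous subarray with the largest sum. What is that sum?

Using Kadane's algorithm on [0, 5, 4, 2, -6, 2]:

Scanning through the array:
Position 1 (value 5): max_ending_here = 5, max_so_far = 5
Position 2 (value 4): max_ending_here = 9, max_so_far = 9
Position 3 (value 2): max_ending_here = 11, max_so_far = 11
Position 4 (value -6): max_ending_here = 5, max_so_far = 11
Position 5 (value 2): max_ending_here = 7, max_so_far = 11

Maximum subarray: [0, 5, 4, 2]
Maximum sum: 11

The maximum subarray is [0, 5, 4, 2] with sum 11. This subarray runs from index 0 to index 3.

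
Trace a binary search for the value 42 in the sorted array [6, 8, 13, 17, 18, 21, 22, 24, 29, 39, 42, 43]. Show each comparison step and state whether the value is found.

Binary search for 42 in [6, 8, 13, 17, 18, 21, 22, 24, 29, 39, 42, 43]:

lo=0, hi=11, mid=5, arr[mid]=21 -> 21 < 42, search right half
lo=6, hi=11, mid=8, arr[mid]=29 -> 29 < 42, search right half
lo=9, hi=11, mid=10, arr[mid]=42 -> Found target at index 10!

Binary search finds 42 at index 10 after 3 comparisons. The search repeatedly halves the search space by comparing with the middle element.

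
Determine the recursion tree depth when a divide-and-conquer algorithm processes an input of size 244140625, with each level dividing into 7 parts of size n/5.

For divide and conquer with division factor 5:

Problem sizes at each level:
Level 0: 244140625
Level 1: 48828125
Level 2: 9765625
Level 3: 1953125
Level 4: 390625
Level 5: 78125
Level 6: 15625
Level 7: 3125
Level 8: 625
Level 9: 125
Level 10: 25
Level 11: 5
Level 12: 1

The root is level 0 and the size-1 base case is level 12 (the tree spans levels 0 through 12, i.e. 13 levels counting the root), so the depth is the number of divisions: log_5(244140625) = 12

The recursion tree depth is log_5(244140625) = 12. At each level, the problem size is divided by 5, so it takes 12 divisions to reduce to a base case of size 1. The algorithm makes 7 recursive calls at each level.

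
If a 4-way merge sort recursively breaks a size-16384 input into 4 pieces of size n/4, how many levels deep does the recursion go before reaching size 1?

For divide and conquer with division factor 4:

Problem sizes at each level:
Level 0: 16384
Level 1: 4096
Level 2: 1024
Level 3: 256
Level 4: 64
Level 5: 16
Level 6: 4
Level 7: 1

The root is level 0 and the size-1 base case is level 7 (the tree spans levels 0 through 7, i.e. 8 levels counting the root), so the depth is the number of divisions: log_4(16384) = 7

The recursion tree depth is log_4(16384) = 7. At each level, the problem size is divided by 4, so it takes 7 divisions to reduce to a base case of size 1. The algorithm makes 4 recursive calls at each level.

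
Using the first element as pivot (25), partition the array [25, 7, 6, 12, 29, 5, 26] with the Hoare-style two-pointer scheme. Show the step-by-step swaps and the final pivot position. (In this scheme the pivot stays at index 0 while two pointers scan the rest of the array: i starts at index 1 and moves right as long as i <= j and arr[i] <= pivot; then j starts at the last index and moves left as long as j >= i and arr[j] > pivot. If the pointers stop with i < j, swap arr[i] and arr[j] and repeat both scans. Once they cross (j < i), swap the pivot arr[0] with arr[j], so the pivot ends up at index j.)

Hoare-style two-pointer partition with pivot = 25:

Initial array: [25, 7, 6, 12, 29, 5, 26]

Pointers start at i = 1, j = 6.
i stops at index 4 (arr[4]=29 > 25), j stops at index 5 (arr[5]=5 <= 25): swap arr[4] and arr[5], array becomes [25, 7, 6, 12, 5, 29, 26]
i ends at 5, j ends at 4: the pointers have crossed (j < i), so scanning stops.

Swap pivot arr[0] with arr[4] to place pivot at position 4: [5, 7, 6, 12, 25, 29, 26]
Pivot position: 4

After partitioning with pivot 25, the array becomes [5, 7, 6, 12, 25, 29, 26]. The pivot is placed at index 4. All elements to the left of the pivot are <= 25, and all elements to the right are > 25.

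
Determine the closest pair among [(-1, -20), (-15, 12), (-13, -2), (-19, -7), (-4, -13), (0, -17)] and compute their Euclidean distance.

Computing all pairwise distances among 6 points:

d((-1, -20), (-15, 12)) = 34.9285
d((-1, -20), (-13, -2)) = 21.6333
d((-1, -20), (-19, -7)) = 22.2036
d((-1, -20), (-4, -13)) = 7.6158
d((-1, -20), (0, -17)) = 3.1623 <-- minimum
d((-15, 12), (-13, -2)) = 14.1421
d((-15, 12), (-19, -7)) = 19.4165
d((-15, 12), (-4, -13)) = 27.313
d((-15, 12), (0, -17)) = 32.6497
d((-13, -2), (-19, -7)) = 7.8102
d((-13, -2), (-4, -13)) = 14.2127
d((-13, -2), (0, -17)) = 19.8494
d((-19, -7), (-4, -13)) = 16.1555
d((-19, -7), (0, -17)) = 21.4709
d((-4, -13), (0, -17)) = 5.6569

Closest pair: (-1, -20) and (0, -17) with distance 3.1623

The closest pair is (-1, -20) and (0, -17) with Euclidean distance 3.1623. For 6 points, brute-force pairwise comparison is shown above. For large n, the divide-and-conquer algorithm (sort by x, recurse on halves, check the dividing strip) achieves O(n log n).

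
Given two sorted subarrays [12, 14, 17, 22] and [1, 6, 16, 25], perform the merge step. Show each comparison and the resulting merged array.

Merging process:

Compare 12 vs 1: take 1 from right. Merged: [1]
Compare 12 vs 6: take 6 from right. Merged: [1, 6]
Compare 12 vs 16: take 12 from left. Merged: [1, 6, 12]
Compare 14 vs 16: take 14 from left. Merged: [1, 6, 12, 14]
Compare 17 vs 16: take 16 from right. Merged: [1, 6, 12, 14, 16]
Compare 17 vs 25: take 17 from left. Merged: [1, 6, 12, 14, 16, 17]
Compare 22 vs 25: take 22 from left. Merged: [1, 6, 12, 14, 16, 17, 22]
Append remaining from right: [25]. Merged: [1, 6, 12, 14, 16, 17, 22, 25]

Final merged array: [1, 6, 12, 14, 16, 17, 22, 25]
Total comparisons: 7

The merged array is [1, 6, 12, 14, 16, 17, 22, 25], requiring 7 comparisons. The merge step runs in O(n) time where n is the total number of elements.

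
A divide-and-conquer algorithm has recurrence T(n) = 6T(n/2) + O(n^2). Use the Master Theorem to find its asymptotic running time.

Master Theorem for T(n) = 6T(n/2) + O(n^2):

a = 6, b = 2, c = 2
log_b(a) = log_2(6) = 2.5850

Case 1: c = 2 < log_2(6) = 2.5850
T(n) = O(n^(log_2 6))

For T(n) = 6T(n/2) + O(n^2): log_2(6) = 2.5850. This is Case 1 of the Master Theorem (c < log_b(a), work dominated by leaves), giving O(n^(log_2 6)).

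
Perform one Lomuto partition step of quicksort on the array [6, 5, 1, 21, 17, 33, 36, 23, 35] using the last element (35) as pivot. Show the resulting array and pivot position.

Lomuto partition with pivot = 35:

Initial array: [6, 5, 1, 21, 17, 33, 36, 23, 35]

arr[0]=6 <= 35: swap with position 0, array becomes [6, 5, 1, 21, 17, 33, 36, 23, 35]
arr[1]=5 <= 35: swap with position 1, array becomes [6, 5, 1, 21, 17, 33, 36, 23, 35]
arr[2]=1 <= 35: swap with position 2, array becomes [6, 5, 1, 21, 17, 33, 36, 23, 35]
arr[3]=21 <= 35: swap with position 3, array becomes [6, 5, 1, 21, 17, 33, 36, 23, 35]
arr[4]=17 <= 35: swap with position 4, array becomes [6, 5, 1, 21, 17, 33, 36, 23, 35]
arr[5]=33 <= 35: swap with position 5, array becomes [6, 5, 1, 21, 17, 33, 36, 23, 35]
arr[6]=36 > 35: no swap
arr[7]=23 <= 35: swap with position 6, array becomes [6, 5, 1, 21, 17, 33, 23, 36, 35]

Place pivot at position 7: [6, 5, 1, 21, 17, 33, 23, 35, 36]
Pivot position: 7

After partitioning with pivot 35, the array becomes [6, 5, 1, 21, 17, 33, 23, 35, 36]. The pivot is placed at index 7. All elements to the left of the pivot are <= 35, and all elements to the right are > 35.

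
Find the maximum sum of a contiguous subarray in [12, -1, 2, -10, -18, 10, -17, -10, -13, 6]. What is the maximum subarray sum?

Using Kadane's algorithm on [12, -1, 2, -10, -18, 10, -17, -10, -13, 6]:

Scanning through the array:
Position 1 (value -1): max_ending_here = 11, max_so_far = 12
Position 2 (value 2): max_ending_here = 13, max_so_far = 13
Position 3 (value -10): max_ending_here = 3, max_so_far = 13
Position 4 (value -18): max_ending_here = -15, max_so_far = 13
Position 5 (value 10): max_ending_here = 10, max_so_far = 13
Position 6 (value -17): max_ending_here = -7, max_so_far = 13
Position 7 (value -10): max_ending_here = -10, max_so_far = 13
Position 8 (value -13): max_ending_here = -13, max_so_far = 13
Position 9 (value 6): max_ending_here = 6, max_so_far = 13

Maximum subarray: [12, -1, 2]
Maximum sum: 13

The maximum subarray is [12, -1, 2] with sum 13. This subarray runs from index 0 to index 2.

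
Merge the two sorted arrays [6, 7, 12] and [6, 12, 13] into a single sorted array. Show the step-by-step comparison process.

Merging process:

Compare 6 vs 6: take 6 from left. Merged: [6]
Compare 7 vs 6: take 6 from right. Merged: [6, 6]
Compare 7 vs 12: take 7 from left. Merged: [6, 6, 7]
Compare 12 vs 12: take 12 from left. Merged: [6, 6, 7, 12]
Append remaining from right: [12, 13]. Merged: [6, 6, 7, 12, 12, 13]

Final merged array: [6, 6, 7, 12, 12, 13]
Total comparisons: 4

The merged array is [6, 6, 7, 12, 12, 13], requiring 4 comparisons. The merge step runs in O(n) time where n is the total number of elements.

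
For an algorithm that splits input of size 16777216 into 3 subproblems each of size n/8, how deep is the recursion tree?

For divide and conquer with division factor 8:

Problem sizes at each level:
Level 0: 16777216
Level 1: 2097152
Level 2: 262144
Level 3: 32768
Level 4: 4096
Level 5: 512
Level 6: 64
Level 7: 8
Level 8: 1

The root is level 0 and the size-1 base case is level 8 (the tree spans levels 0 through 8, i.e. 9 levels counting the root), so the depth is the number of divisions: log_8(16777216) = 8

The recursion tree depth is log_8(16777216) = 8. At each level, the problem size is divided by 8, so it takes 8 divisions to reduce to a base case of size 1. The algorithm makes 3 recursive calls at each level.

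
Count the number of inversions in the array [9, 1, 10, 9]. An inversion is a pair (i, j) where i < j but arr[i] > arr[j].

Finding inversions in [9, 1, 10, 9]:

(0, 1): arr[0]=9 > arr[1]=1
(2, 3): arr[2]=10 > arr[3]=9

Total inversions: 2

The array has 2 inversion(s): (0,1), (2,3). Each pair (i,j) satisfies i < j and arr[i] > arr[j].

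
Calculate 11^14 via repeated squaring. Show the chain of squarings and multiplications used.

Computing 11^14 by squaring (build up from 11^1; each line after the first costs one multiplication):

11^1 = 11
11^2 = (11^1)^2 = 11^2 = 121
11^3 = 11 * 11^2 = 11 * 121 = 1331
11^6 = (11^3)^2 = 1331^2 = 1771561
11^7 = 11 * 11^6 = 11 * 1771561 = 19487171
11^14 = (11^7)^2 = 19487171^2 = 379749833583241

Result: 379749833583241
Multiplications needed: 5 (5 lines after 11^1)

11^14 = 379749833583241. Using exponentiation by squaring, this requires 5 multiplications. The key idea: if the exponent is even, square the half-power; if odd, multiply by the base once.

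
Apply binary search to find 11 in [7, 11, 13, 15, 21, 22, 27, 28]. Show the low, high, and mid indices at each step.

Binary search for 11 in [7, 11, 13, 15, 21, 22, 27, 28]:

lo=0, hi=7, mid=3, arr[mid]=15 -> 15 > 11, search left half
lo=0, hi=2, mid=1, arr[mid]=11 -> Found target at index 1!

Binary search finds 11 at index 1 after 2 comparisons. The search repeatedly halves the search space by comparing with the middle element.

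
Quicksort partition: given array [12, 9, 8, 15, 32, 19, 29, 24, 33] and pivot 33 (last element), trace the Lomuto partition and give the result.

Lomuto partition with pivot = 33:

Initial array: [12, 9, 8, 15, 32, 19, 29, 24, 33]

arr[0]=12 <= 33: swap with position 0, array becomes [12, 9, 8, 15, 32, 19, 29, 24, 33]
arr[1]=9 <= 33: swap with position 1, array becomes [12, 9, 8, 15, 32, 19, 29, 24, 33]
arr[2]=8 <= 33: swap with position 2, array becomes [12, 9, 8, 15, 32, 19, 29, 24, 33]
arr[3]=15 <= 33: swap with position 3, array becomes [12, 9, 8, 15, 32, 19, 29, 24, 33]
arr[4]=32 <= 33: swap with position 4, array becomes [12, 9, 8, 15, 32, 19, 29, 24, 33]
arr[5]=19 <= 33: swap with position 5, array becomes [12, 9, 8, 15, 32, 19, 29, 24, 33]
arr[6]=29 <= 33: swap with position 6, array becomes [12, 9, 8, 15, 32, 19, 29, 24, 33]
arr[7]=24 <= 33: swap with position 7, array becomes [12, 9, 8, 15, 32, 19, 29, 24, 33]

Place pivot at position 8: [12, 9, 8, 15, 32, 19, 29, 24, 33]
Pivot position: 8

After partitioning with pivot 33, the array becomes [12, 9, 8, 15, 32, 19, 29, 24, 33]. The pivot is placed at index 8. All elements to the left of the pivot are <= 33, and all elements to the right are > 33.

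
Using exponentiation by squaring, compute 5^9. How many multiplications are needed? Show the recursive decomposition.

Computing 5^9 by squaring (build up from 5^1; each line after the first costs one multiplication):

5^1 = 5
5^2 = (5^1)^2 = 5^2 = 25
5^4 = (5^2)^2 = 25^2 = 625
5^8 = (5^4)^2 = 625^2 = 390625
5^9 = 5 * 5^8 = 5 * 390625 = 1953125

Result: 1953125
Multiplications needed: 4 (4 lines after 5^1)

5^9 = 1953125. Using exponentiation by squaring, this requires 4 multiplications. The key idea: if the exponent is even, square the half-power; if odd, multiply by the base once.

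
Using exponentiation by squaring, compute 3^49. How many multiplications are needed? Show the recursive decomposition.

Computing 3^49 by squaring (build up from 3^1; each line after the first costs one multiplication):

3^1 = 3
3^2 = (3^1)^2 = 3^2 = 9
3^3 = 3 * 3^2 = 3 * 9 = 27
3^6 = (3^3)^2 = 27^2 = 729
3^12 = (3^6)^2 = 729^2 = 531441
3^24 = (3^12)^2 = 531441^2 = 282429536481
3^48 = (3^24)^2 = 282429536481^2 = 79766443076872509863361
3^49 = 3 * 3^48 = 3 * 79766443076872509863361 = 239299329230617529590083

Result: 239299329230617529590083
Multiplications needed: 7 (7 lines after 3^1)

3^49 = 239299329230617529590083. Using exponentiation by squaring, this requires 7 multiplications. The key idea: if the exponent is even, square the half-power; if odd, multiply by the base once.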